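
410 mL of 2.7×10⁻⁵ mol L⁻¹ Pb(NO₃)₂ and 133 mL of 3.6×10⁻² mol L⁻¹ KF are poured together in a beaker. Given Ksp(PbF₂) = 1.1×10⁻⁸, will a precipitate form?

No

Total volume after mixing = 410 + 133 = 543 mL.
[Pb²⁺] = (2.7×10⁻⁵)(410)/543 = 2.0×10⁻⁵ mol L⁻¹
[F⁻] = (3.6×10⁻²)(133)/543 = 8.8×10⁻³ mol L⁻¹
Q = [Pb²⁺][F⁻]^2 = 1.6×10⁻⁹
Q < Ksp (1.6×10⁻⁹ vs 1.1×10⁻⁸); the solution remains unsaturated and no precipitate forms.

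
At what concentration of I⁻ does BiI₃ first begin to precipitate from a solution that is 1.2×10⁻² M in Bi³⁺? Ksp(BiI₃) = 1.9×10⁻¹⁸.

The threshold for precipitation is Q = Ksp.
BiI₃(s) ⇌ Bi³⁺(aq) + 3 I⁻(aq)
Ksp = [Bi³⁺][I⁻]^3 = [I⁻]^3(1.2×10⁻²)
[I⁻]^3 = 1.9×10⁻¹⁸ / (1.2×10⁻²) = 1.6×10⁻¹⁶
[I⁻] = 5.4×10⁻⁶ M

5.4×10⁻⁶ M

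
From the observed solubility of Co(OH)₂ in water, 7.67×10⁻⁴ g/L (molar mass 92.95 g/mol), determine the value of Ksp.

Ksp = 2.25×10⁻¹⁵

Convert to molarity: s = 7.67×10⁻⁴ / 92.95 = 8.2517×10⁻⁶ mol/L
Co(OH)₂(s) ⇌ Co²⁺(aq) + 2 OH⁻(aq)
With molar solubility s: [Co²⁺] = s, [OH⁻] = 2s.
Ksp = [Co²⁺][OH⁻]^2 = s · (2s)^2 = 4s^3
Ksp = 4 × (8.2517×10⁻⁶)^3 = 2.25×10⁻¹⁵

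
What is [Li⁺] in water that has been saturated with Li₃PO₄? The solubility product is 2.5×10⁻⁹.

9.3×10⁻³ M

Li₃PO₄(s) ⇌ 3 Li⁺(aq) + PO₄³⁻(aq)
For each mole of Li₃PO₄ that dissolves per liter, [Li⁺] = 3s and [PO₄³⁻] = s; let s denote this solubility.
Ksp = [Li⁺]^3[PO₄³⁻] = (3s)^3 · s = 27s^4 = 2.5×10⁻⁹
s = 3.1×10⁻³ M
[Li⁺] = 3s = 9.3×10⁻³ M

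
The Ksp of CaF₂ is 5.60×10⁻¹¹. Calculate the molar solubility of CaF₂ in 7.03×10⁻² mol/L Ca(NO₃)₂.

CaF₂(s) ⇌ Ca²⁺(aq) + 2 F⁻(aq)
Let s be the solubility of CaF₂ here. The common ion gives [Ca²⁺] ≈ 7.03×10⁻² mol/L, and [F⁻] = 2s.
Ksp = [Ca²⁺][F⁻]^2 = (7.03×10⁻²)(2s)^2
(2s)^2 = 5.60×10⁻¹¹ / (7.03×10⁻²) = 7.97×10⁻¹⁰
s = 1.41×10⁻⁵ mol/L

1.41×10⁻⁵ M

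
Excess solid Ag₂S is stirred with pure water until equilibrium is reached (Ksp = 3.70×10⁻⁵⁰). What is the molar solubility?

Ag₂S(s) ⇌ 2 Ag⁺(aq) + S²⁻(aq)
Let s be the molar solubility. Then [Ag⁺] = 2s and [S²⁻] = s.
Ksp = [Ag⁺]^2[S²⁻] = (2s)^2 · s = 4s^3
4s^3 = 3.70×10⁻⁵⁰  ⇒  s^3 = 9.25×10⁻⁵¹
Taking the 3rd root, s = 2.10×10⁻¹⁷ M.

2.10×10⁻¹⁷ M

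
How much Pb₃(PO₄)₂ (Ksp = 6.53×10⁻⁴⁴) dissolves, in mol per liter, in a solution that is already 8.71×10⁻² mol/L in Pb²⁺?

4.97×10⁻²¹ M

Pb₃(PO₄)₂(s) ⇌ 3 Pb²⁺(aq) + 2 PO₄³⁻(aq)
Pb²⁺ is already present at 8.71×10⁻² mol/L. If s mol/L of Pb₃(PO₄)₂ dissolves, [PO₄³⁻] = 2s while [Pb²⁺] ≈ 8.71×10⁻² mol/L.
Ksp = [Pb²⁺]^3[PO₄³⁻]^2 = (8.71×10⁻²)^3(2s)^2
(2s)^2 = 6.53×10⁻⁴⁴ / (8.71×10⁻²)^3 = 9.88×10⁻⁴¹
s = 4.97×10⁻²¹ mol/L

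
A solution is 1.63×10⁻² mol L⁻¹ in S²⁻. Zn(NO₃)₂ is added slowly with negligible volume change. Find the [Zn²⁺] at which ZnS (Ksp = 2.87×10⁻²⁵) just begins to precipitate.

1.76×10⁻²³ M

A salt starts to precipitate once the ion product Q reaches its Ksp.
ZnS(s) ⇌ Zn²⁺(aq) + S²⁻(aq)
Ksp = [Zn²⁺][S²⁻] = [Zn²⁺](1.63×10⁻²)
[Zn²⁺] = 2.87×10⁻²⁵ / (1.63×10⁻²) = 1.76×10⁻²³
[Zn²⁺] = 1.76×10⁻²³ mol L⁻¹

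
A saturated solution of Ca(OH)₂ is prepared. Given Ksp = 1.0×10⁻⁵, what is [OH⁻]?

2.7×10⁻² M

Ca(OH)₂(s) ⇌ Ca²⁺(aq) + 2 OH⁻(aq)
For each mole of Ca(OH)₂ that dissolves per liter, [Ca²⁺] = s and [OH⁻] = 2s; let s denote this solubility.
Ksp = [Ca²⁺][OH⁻]^2 = s · (2s)^2 = 4s^3 = 1.0×10⁻⁵
s = 1.4×10⁻² mol L⁻¹
[OH⁻] = 2s = 2.7×10⁻² mol L⁻¹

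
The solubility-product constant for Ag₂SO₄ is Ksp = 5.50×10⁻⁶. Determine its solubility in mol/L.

Ag₂SO₄(s) ⇌ 2 Ag⁺(aq) + SO₄²⁻(aq)
If s mol/L of Ag₂SO₄ dissolves, [Ag⁺] = 2s and [SO₄²⁻] = s.
Ksp = [Ag⁺]^2[SO₄²⁻] = (2s)^2 · s = 4s^3
4s^3 = 5.50×10⁻⁶  ⇒  s^3 = 1.38×10⁻⁶
Taking the 3rd root, s = 1.11×10⁻² M.

1.11×10⁻² M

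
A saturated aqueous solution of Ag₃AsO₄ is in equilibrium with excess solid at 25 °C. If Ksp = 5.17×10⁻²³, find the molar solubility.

1.18×10⁻⁶ M

Ag₃AsO₄(s) ⇌ 3 Ag⁺(aq) + AsO₄³⁻(aq)
Let s be the molar solubility. Then [Ag⁺] = 3s and [AsO₄³⁻] = s.
Ksp = [Ag⁺]^3[AsO₄³⁻] = (3s)^3 · s = 27s^4
27s^4 = 5.17×10⁻²³  ⇒  s^4 = 1.91×10⁻²⁴
Taking the 4th root, s = 1.18×10⁻⁶ mol L⁻¹.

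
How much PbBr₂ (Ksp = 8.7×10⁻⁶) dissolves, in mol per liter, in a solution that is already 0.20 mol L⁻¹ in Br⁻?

2.2×10⁻⁴ M

PbBr₂(s) ⇌ Pb²⁺(aq) + 2 Br⁻(aq)
Br⁻ is already present at 0.20 mol L⁻¹. If s mol/L of PbBr₂ dissolves, [Pb²⁺] = s while [Br⁻] ≈ 0.20 mol L⁻¹.
Ksp = [Pb²⁺][Br⁻]^2 = s(0.20)^2
s = 8.7×10⁻⁶ / (0.20)^2 = 2.2×10⁻⁴
s = 2.2×10⁻⁴ mol L⁻¹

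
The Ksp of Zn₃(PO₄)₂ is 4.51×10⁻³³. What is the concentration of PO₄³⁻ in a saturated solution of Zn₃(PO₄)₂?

2.66×10⁻⁷ M

Zn₃(PO₄)₂(s) ⇌ 3 Zn²⁺(aq) + 2 PO₄³⁻(aq)
With molar solubility s: [Zn²⁺] = 3s, [PO₄³⁻] = 2s.
Ksp = [Zn²⁺]^3[PO₄³⁻]^2 = (3s)^3 · (2s)^2 = 108s^5 = 4.51×10⁻³³
s = 1.33×10⁻⁷ M
[PO₄³⁻] = 2s = 2.66×10⁻⁷ M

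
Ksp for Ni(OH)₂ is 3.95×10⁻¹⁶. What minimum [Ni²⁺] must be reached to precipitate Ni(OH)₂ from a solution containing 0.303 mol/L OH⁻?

4.30×10⁻¹⁵ M

A salt starts to precipitate once the ion product Q reaches its Ksp.
Ni(OH)₂(s) ⇌ Ni²⁺(aq) + 2 OH⁻(aq)
Ksp = [Ni²⁺][OH⁻]^2 = [Ni²⁺](0.303)^2
[Ni²⁺] = 3.95×10⁻¹⁶ / (0.303)^2 = 4.30×10⁻¹⁵
[Ni²⁺] = 4.30×10⁻¹⁵ mol/L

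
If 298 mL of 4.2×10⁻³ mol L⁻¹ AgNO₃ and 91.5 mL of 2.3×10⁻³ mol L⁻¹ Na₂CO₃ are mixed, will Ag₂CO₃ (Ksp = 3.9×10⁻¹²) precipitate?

After mixing, V = 298 mL + 91.5 mL = 389.5 mL.
[Ag⁺] = (4.2×10⁻³)(298)/389.5 = 3.2×10⁻³ mol L⁻¹
[CO₃²⁻] = (2.3×10⁻³)(91.5)/389.5 = 5.4×10⁻⁴ mol L⁻¹
Q = [Ag⁺]^2[CO₃²⁻] = 5.6×10⁻⁹
Because Q > Ksp (5.6×10⁻⁹ vs 3.9×10⁻¹²), a precipitate of Ag₂CO₃ forms.

Yes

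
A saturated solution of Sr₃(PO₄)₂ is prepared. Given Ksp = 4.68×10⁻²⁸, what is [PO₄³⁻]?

2.68×10⁻⁶ M

Sr₃(PO₄)₂(s) ⇌ 3 Sr²⁺(aq) + 2 PO₄³⁻(aq)
If s mol/L of Sr₃(PO₄)₂ dissolves, [Sr²⁺] = 3s and [PO₄³⁻] = 2s.
Ksp = [Sr²⁺]^3[PO₄³⁻]^2 = (3s)^3 · (2s)^2 = 108s^5 = 4.68×10⁻²⁸
s = 1.34×10⁻⁶ mol L⁻¹
[PO₄³⁻] = 2s = 2.68×10⁻⁶ mol L⁻¹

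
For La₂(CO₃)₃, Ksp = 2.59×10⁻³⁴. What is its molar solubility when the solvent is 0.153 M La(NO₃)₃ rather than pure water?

7.43×10⁻¹² M

La₂(CO₃)₃(s) ⇌ 2 La³⁺(aq) + 3 CO₃²⁻(aq)
Let s be the solubility of La₂(CO₃)₃ here. The common ion gives [La³⁺] ≈ 0.153 M, and [CO₃²⁻] = 3s.
Ksp = [La³⁺]^2[CO₃²⁻]^3 = (0.153)^2(3s)^3
(3s)^3 = 2.59×10⁻³⁴ / (0.153)^2 = 1.11×10⁻³²
s = 7.43×10⁻¹² M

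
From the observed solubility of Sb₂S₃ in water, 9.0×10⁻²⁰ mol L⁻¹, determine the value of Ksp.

Sb₂S₃(s) ⇌ 2 Sb³⁺(aq) + 3 S²⁻(aq)
If s mol/L of Sb₂S₃ dissolves, [Sb³⁺] = 2s and [S²⁻] = 3s.
Ksp = [Sb³⁺]^2[S²⁻]^3 = (2s)^2 · (3s)^3 = 108s^5
Ksp = 108 × (9.0×10⁻²⁰)^5 = 6.4×10⁻⁹⁴

Ksp = 6.4×10⁻⁹⁴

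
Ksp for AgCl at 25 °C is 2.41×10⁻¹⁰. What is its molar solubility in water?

1.55×10⁻⁵ M

AgCl(s) ⇌ Ag⁺(aq) + Cl⁻(aq)
Call the molar solubility s, so that [Ag⁺] = s and [Cl⁻] = s.
Ksp = [Ag⁺][Cl⁻] = s · s = s^2
s^2 = 2.41×10⁻¹⁰
s = 1.55×10⁻⁵ mol/L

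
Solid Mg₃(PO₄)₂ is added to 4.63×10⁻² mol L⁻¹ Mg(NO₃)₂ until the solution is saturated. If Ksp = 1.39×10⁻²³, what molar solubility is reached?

1.87×10⁻¹⁰ M

Mg₃(PO₄)₂(s) ⇌ 3 Mg²⁺(aq) + 2 PO₄³⁻(aq)
Mg²⁺ is already present at 4.63×10⁻² mol L⁻¹. If s mol/L of Mg₃(PO₄)₂ dissolves, [PO₄³⁻] = 2s while [Mg²⁺] ≈ 4.63×10⁻² mol L⁻¹.
Ksp = [Mg²⁺]^3[PO₄³⁻]^2 = (4.63×10⁻²)^3(2s)^2
(2s)^2 = 1.39×10⁻²³ / (4.63×10⁻²)^3 = 1.40×10⁻¹⁹
s = 1.87×10⁻¹⁰ mol L⁻¹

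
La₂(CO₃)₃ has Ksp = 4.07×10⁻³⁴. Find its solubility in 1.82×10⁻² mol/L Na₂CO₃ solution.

4.11×10⁻¹⁵ M

La₂(CO₃)₃(s) ⇌ 2 La³⁺(aq) + 3 CO₃²⁻(aq)
Let s be the solubility of La₂(CO₃)₃ here. The common ion gives [CO₃²⁻] ≈ 1.82×10⁻² mol/L, and [La³⁺] = 2s.
Ksp = [La³⁺]^2[CO₃²⁻]^3 = (2s)^2(1.82×10⁻²)^3
(2s)^2 = 4.07×10⁻³⁴ / (1.82×10⁻²)^3 = 6.75×10⁻²⁹
s = 4.11×10⁻¹⁵ mol/L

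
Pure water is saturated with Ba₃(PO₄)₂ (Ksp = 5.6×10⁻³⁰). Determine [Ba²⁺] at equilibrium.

1.7×10⁻⁶ M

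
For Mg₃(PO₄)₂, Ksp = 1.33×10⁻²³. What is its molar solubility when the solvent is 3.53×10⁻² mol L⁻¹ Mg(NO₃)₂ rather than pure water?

2.75×10⁻¹⁰ M

Mg₃(PO₄)₂(s) ⇌ 3 Mg²⁺(aq) + 2 PO₄³⁻(aq)
Let s be the solubility of Mg₃(PO₄)₂ here. The common ion gives [Mg²⁺] ≈ 3.53×10⁻² mol L⁻¹, and [PO₄³⁻] = 2s.
Ksp = [Mg²⁺]^3[PO₄³⁻]^2 = (3.53×10⁻²)^3(2s)^2
(2s)^2 = 1.33×10⁻²³ / (3.53×10⁻²)^3 = 3.02×10⁻¹⁹
s = 2.75×10⁻¹⁰ mol L⁻¹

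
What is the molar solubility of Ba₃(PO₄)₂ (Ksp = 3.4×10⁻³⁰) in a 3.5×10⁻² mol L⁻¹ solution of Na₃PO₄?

Ba₃(PO₄)₂(s) ⇌ 3 Ba²⁺(aq) + 2 PO₄³⁻(aq)
PO₄³⁻ is already present at 3.5×10⁻² mol L⁻¹. If s mol/L of Ba₃(PO₄)₂ dissolves, [Ba²⁺] = 3s while [PO₄³⁻] ≈ 3.5×10⁻² mol L⁻¹.
Ksp = [Ba²⁺]^3[PO₄³⁻]^2 = (3s)^3(3.5×10⁻²)^2
(3s)^3 = 3.4×10⁻³⁰ / (3.5×10⁻²)^2 = 2.8×10⁻²⁷
s = 4.7×10⁻¹⁰ mol L⁻¹

4.7×10⁻¹⁰ M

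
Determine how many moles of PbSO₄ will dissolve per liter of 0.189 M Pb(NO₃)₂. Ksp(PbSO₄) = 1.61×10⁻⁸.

8.52×10⁻⁸ M

PbSO₄(s) ⇌ Pb²⁺(aq) + SO₄²⁻(aq)
With Pb²⁺ already at 0.189 M and s small, take [Pb²⁺] ≈ 0.189 M and [SO₄²⁻] = s.
Ksp = [Pb²⁺][SO₄²⁻] = (0.189)s
s = 1.61×10⁻⁸ / (0.189) = 8.52×10⁻⁸
s = 8.52×10⁻⁸ M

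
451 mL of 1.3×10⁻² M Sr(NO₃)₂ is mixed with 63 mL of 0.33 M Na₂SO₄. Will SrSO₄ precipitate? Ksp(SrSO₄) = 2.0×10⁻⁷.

Yes

The combined volume is 514 mL.
[Sr²⁺] = (1.3×10⁻²)(451)/514 = 1.1×10⁻² M
[SO₄²⁻] = (0.33)(63)/514 = 4.0×10⁻² M
Q = [Sr²⁺][SO₄²⁻] = 4.6×10⁻⁴
Since Q (4.6×10⁻⁴) exceeds Ksp (2.0×10⁻⁷), SrSO₄ will precipitate.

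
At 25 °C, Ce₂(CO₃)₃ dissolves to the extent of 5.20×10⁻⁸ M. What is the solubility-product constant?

Ksp = 4.11×10⁻³⁵

Ce₂(CO₃)₃(s) ⇌ 2 Ce³⁺(aq) + 3 CO₃²⁻(aq)
For each mole of Ce₂(CO₃)₃ that dissolves per liter, [Ce³⁺] = 2s and [CO₃²⁻] = 3s; let s denote this solubility.
Ksp = [Ce³⁺]^2[CO₃²⁻]^3 = (2s)^2 · (3s)^3 = 108s^5
Ksp = 108 × (5.20×10⁻⁸)^5 = 4.11×10⁻³⁵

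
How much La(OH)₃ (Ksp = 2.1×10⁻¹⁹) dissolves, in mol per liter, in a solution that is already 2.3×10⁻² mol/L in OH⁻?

La(OH)₃(s) ⇌ La³⁺(aq) + 3 OH⁻(aq)
The solution already contains OH⁻ at 2.3×10⁻² mol/L. Let s be the molar solubility of La(OH)₃.
[OH⁻] ≈ 2.3×10⁻² mol/L (common ion dominates); [La³⁺] = s.
Ksp = [La³⁺][OH⁻]^3 = s(2.3×10⁻²)^3
s = 2.1×10⁻¹⁹ / (2.3×10⁻²)^3 = 1.7×10⁻¹⁴
s = 1.7×10⁻¹⁴ mol/L

1.7×10⁻¹⁴ M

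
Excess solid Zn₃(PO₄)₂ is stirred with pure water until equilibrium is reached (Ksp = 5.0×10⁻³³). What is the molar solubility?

1.4×10⁻⁷ M

Zn₃(PO₄)₂(s) ⇌ 3 Zn²⁺(aq) + 2 PO₄³⁻(aq)
If s mol/L of Zn₃(PO₄)₂ dissolves, [Zn²⁺] = 3s and [PO₄³⁻] = 2s.
Ksp = [Zn²⁺]^3[PO₄³⁻]^2 = (3s)^3 · (2s)^2 = 108s^5
108s^5 = 5.0×10⁻³³  ⇒  s^5 = 4.6×10⁻³⁵
s = 1.4×10⁻⁷ mol/L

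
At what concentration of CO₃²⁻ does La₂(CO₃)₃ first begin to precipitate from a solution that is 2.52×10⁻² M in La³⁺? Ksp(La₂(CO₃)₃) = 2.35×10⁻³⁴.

Precipitation of each salt begins when its ion product equals Ksp.
La₂(CO₃)₃(s) ⇌ 2 La³⁺(aq) + 3 CO₃²⁻(aq)
Ksp = [La³⁺]^2[CO₃²⁻]^3 = [CO₃²⁻]^3(2.52×10⁻²)^2
[CO₃²⁻]^3 = 2.35×10⁻³⁴ / (2.52×10⁻²)^2 = 3.70×10⁻³¹
[CO₃²⁻] = 7.18×10⁻¹¹ M

7.18×10⁻¹¹ M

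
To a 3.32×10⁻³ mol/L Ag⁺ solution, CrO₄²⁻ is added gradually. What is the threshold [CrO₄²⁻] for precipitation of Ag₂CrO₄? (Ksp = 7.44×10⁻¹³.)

6.75×10⁻⁸ M

A salt starts to precipitate once the ion product Q reaches its Ksp.
Ag₂CrO₄(s) ⇌ 2 Ag⁺(aq) + CrO₄²⁻(aq)
Ksp = [Ag⁺]^2[CrO₄²⁻] = [CrO₄²⁻](3.32×10⁻³)^2
[CrO₄²⁻] = 7.44×10⁻¹³ / (3.32×10⁻³)^2 = 6.75×10⁻⁸
[CrO₄²⁻] = 6.75×10⁻⁸ mol/L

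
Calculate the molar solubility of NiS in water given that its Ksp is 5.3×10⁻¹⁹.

NiS(s) ⇌ Ni²⁺(aq) + S²⁻(aq)
Let s be the molar solubility. Then [Ni²⁺] = s and [S²⁻] = s.
Ksp = [Ni²⁺][S²⁻] = s · s = s^2
s^2 = 5.3×10⁻¹⁹
Taking the 2nd root, s = 7.3×10⁻¹⁰ mol/L.

7.3×10⁻¹⁰ M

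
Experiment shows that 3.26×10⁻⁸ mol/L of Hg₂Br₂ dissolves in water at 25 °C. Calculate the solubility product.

Ksp = 1.39×10⁻²²

Hg₂Br₂(s) ⇌ Hg₂²⁺(aq) + 2 Br⁻(aq)
Call the molar solubility s, so that [Hg₂²⁺] = s and [Br⁻] = 2s.
Ksp = [Hg₂²⁺][Br⁻]^2 = s · (2s)^2 = 4s^3
Ksp = 4 × (3.26×10⁻⁸)^3 = 1.39×10⁻²²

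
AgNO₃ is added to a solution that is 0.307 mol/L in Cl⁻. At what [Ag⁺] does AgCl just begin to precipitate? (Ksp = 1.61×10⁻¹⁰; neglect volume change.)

A salt starts to precipitate once the ion product Q reaches its Ksp.
AgCl(s) ⇌ Ag⁺(aq) + Cl⁻(aq)
Ksp = [Ag⁺][Cl⁻] = [Ag⁺](0.307)
[Ag⁺] = 1.61×10⁻¹⁰ / (0.307) = 5.24×10⁻¹⁰
[Ag⁺] = 5.24×10⁻¹⁰ mol/L

5.24×10⁻¹⁰ M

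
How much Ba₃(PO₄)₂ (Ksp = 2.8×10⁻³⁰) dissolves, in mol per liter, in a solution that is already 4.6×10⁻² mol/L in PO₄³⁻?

Ba₃(PO₄)₂(s) ⇌ 3 Ba²⁺(aq) + 2 PO₄³⁻(aq)
The solution already contains PO₄³⁻ at 4.6×10⁻² mol/L. Let s be the molar solubility of Ba₃(PO₄)₂.
[PO₄³⁻] ≈ 4.6×10⁻² mol/L (common ion dominates); [Ba²⁺] = 3s.
Ksp = [Ba²⁺]^3[PO₄³⁻]^2 = (3s)^3(4.6×10⁻²)^2
(3s)^3 = 2.8×10⁻³⁰ / (4.6×10⁻²)^2 = 1.3×10⁻²⁷
s = 3.7×10⁻¹⁰ mol/L

3.7×10⁻¹⁰ M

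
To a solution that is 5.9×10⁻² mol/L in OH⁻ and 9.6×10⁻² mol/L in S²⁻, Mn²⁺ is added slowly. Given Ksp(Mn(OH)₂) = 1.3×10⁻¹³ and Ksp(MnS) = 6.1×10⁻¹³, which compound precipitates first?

Each salt precipitates once Q = Ksp for that salt.
For Mn(OH)₂: [Mn²⁺] = (Ksp/[OH⁻]^2) = 3.7×10⁻¹¹ mol/L
For MnS: [Mn²⁺] = (Ksp/[S²⁻]) = 6.4×10⁻¹² mol/L
MnS requires the lower [Mn²⁺], so it precipitates first.

MnS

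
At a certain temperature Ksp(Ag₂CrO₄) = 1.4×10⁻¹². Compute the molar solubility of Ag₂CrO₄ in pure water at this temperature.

Ag₂CrO₄(s) ⇌ 2 Ag⁺(aq) + CrO₄²⁻(aq)
Let s be the molar solubility. Then [Ag⁺] = 2s and [CrO₄²⁻] = s.
Ksp = [Ag⁺]^2[CrO₄²⁻] = (2s)^2 · s = 4s^3
4s^3 = 1.4×10⁻¹²  ⇒  s^3 = 3.5×10⁻¹³
s = 7.0×10⁻⁵ mol/L

7.0×10⁻⁵ M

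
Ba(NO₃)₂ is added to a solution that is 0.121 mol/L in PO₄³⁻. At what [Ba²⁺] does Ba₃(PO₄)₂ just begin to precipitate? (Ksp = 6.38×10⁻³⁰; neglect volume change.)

7.58×10⁻¹⁰ M

Precipitation of each salt begins when its ion product equals Ksp.
Ba₃(PO₄)₂(s) ⇌ 3 Ba²⁺(aq) + 2 PO₄³⁻(aq)
Ksp = [Ba²⁺]^3[PO₄³⁻]^2 = [Ba²⁺]^3(0.121)^2
[Ba²⁺]^3 = 6.38×10⁻³⁰ / (0.121)^2 = 4.36×10⁻²⁸
[Ba²⁺] = 7.58×10⁻¹⁰ mol/L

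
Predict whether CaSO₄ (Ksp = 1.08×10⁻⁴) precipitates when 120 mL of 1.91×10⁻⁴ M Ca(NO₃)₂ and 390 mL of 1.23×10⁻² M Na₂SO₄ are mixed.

No

Total volume after mixing = 120 + 390 = 510 mL.
[Ca²⁺] = (1.91×10⁻⁴)(120)/510 = 4.49×10⁻⁵ M
[SO₄²⁻] = (1.23×10⁻²)(390)/510 = 9.41×10⁻³ M
Q = [Ca²⁺][SO₄²⁻] = 4.23×10⁻⁷
Q = 4.23×10⁻⁷ < Ksp = 1.08×10⁻⁴, so the solution is unsaturated and no precipitate forms.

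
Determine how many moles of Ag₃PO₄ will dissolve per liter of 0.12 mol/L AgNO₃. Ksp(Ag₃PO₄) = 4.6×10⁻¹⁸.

2.7×10⁻¹⁵ M

Ag₃PO₄(s) ⇌ 3 Ag⁺(aq) + PO₄³⁻(aq)
With Ag⁺ already at 0.12 mol/L and s small, take [Ag⁺] ≈ 0.12 mol/L and [PO₄³⁻] = s.
Ksp = [Ag⁺]^3[PO₄³⁻] = (0.12)^3s
s = 4.6×10⁻¹⁸ / (0.12)^3 = 2.7×10⁻¹⁵
s = 2.7×10⁻¹⁵ mol/L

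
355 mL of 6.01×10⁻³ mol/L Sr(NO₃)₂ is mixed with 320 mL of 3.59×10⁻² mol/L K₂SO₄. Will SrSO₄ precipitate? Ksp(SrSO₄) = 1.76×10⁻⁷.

Yes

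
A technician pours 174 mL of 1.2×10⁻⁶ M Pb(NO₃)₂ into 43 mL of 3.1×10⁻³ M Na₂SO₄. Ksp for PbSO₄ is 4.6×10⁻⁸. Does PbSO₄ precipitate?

No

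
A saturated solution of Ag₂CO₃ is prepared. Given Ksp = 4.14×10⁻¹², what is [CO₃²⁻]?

1.01×10⁻⁴ M

Ag₂CO₃(s) ⇌ 2 Ag⁺(aq) + CO₃²⁻(aq)
For each mole of Ag₂CO₃ that dissolves per liter, [Ag⁺] = 2s and [CO₃²⁻] = s; let s denote this solubility.
Ksp = [Ag⁺]^2[CO₃²⁻] = (2s)^2 · s = 4s^3 = 4.14×10⁻¹²
s = 1.01×10⁻⁴ mol L⁻¹
[CO₃²⁻] = s = 1.01×10⁻⁴ mol L⁻¹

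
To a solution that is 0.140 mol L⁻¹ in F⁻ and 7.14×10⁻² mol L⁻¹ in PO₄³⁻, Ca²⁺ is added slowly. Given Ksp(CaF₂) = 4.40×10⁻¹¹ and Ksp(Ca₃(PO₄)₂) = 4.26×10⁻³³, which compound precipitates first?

Precipitation of each salt begins when its ion product equals Ksp.
For CaF₂: [Ca²⁺] = (Ksp/[F⁻]^2) = 2.24×10⁻⁹ mol L⁻¹
For Ca₃(PO₄)₂: [Ca²⁺] = (Ksp/[PO₄³⁻]^2)^(1/3) = 9.42×10⁻¹¹ mol L⁻¹
Since Ca₃(PO₄)₂ needs less Ca²⁺ to reach saturation, it precipitates first.

Ca₃(PO₄)₂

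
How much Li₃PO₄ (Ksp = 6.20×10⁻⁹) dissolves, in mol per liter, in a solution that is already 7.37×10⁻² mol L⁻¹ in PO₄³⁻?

Li₃PO₄(s) ⇌ 3 Li⁺(aq) + PO₄³⁻(aq)
The solution already contains PO₄³⁻ at 7.37×10⁻² mol L⁻¹. Let s be the molar solubility of Li₃PO₄.
[PO₄³⁻] ≈ 7.37×10⁻² mol L⁻¹ (common ion dominates); [Li⁺] = 3s.
Ksp = [Li⁺]^3[PO₄³⁻] = (3s)^3(7.37×10⁻²)
(3s)^3 = 6.20×10⁻⁹ / (7.37×10⁻²) = 8.41×10⁻⁸
s = 1.46×10⁻³ mol L⁻¹

1.46×10⁻³ M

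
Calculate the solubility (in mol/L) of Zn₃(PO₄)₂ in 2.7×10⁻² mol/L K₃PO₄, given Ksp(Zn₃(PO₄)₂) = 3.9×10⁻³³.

5.8×10⁻¹¹ M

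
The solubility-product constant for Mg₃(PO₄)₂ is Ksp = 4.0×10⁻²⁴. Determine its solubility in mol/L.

Mg₃(PO₄)₂(s) ⇌ 3 Mg²⁺(aq) + 2 PO₄³⁻(aq)
For each mole of Mg₃(PO₄)₂ that dissolves per liter, [Mg²⁺] = 3s and [PO₄³⁻] = 2s; let s denote this solubility.
Ksp = [Mg²⁺]^3[PO₄³⁻]^2 = (3s)^3 · (2s)^2 = 108s^5
108s^5 = 4.0×10⁻²⁴  ⇒  s^5 = 3.7×10⁻²⁶
s = (3.7×10⁻²⁶)^(1/5) = 8.2×10⁻⁶ mol L⁻¹

8.2×10⁻⁶ M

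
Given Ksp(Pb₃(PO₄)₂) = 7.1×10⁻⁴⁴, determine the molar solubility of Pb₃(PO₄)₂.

9.2×10⁻¹⁰ M

Pb₃(PO₄)₂(s) ⇌ 3 Pb²⁺(aq) + 2 PO₄³⁻(aq)
For each mole of Pb₃(PO₄)₂ that dissolves per liter, [Pb²⁺] = 3s and [PO₄³⁻] = 2s; let s denote this solubility.
Ksp = [Pb²⁺]^3[PO₄³⁻]^2 = (3s)^3 · (2s)^2 = 108s^5
108s^5 = 7.1×10⁻⁴⁴  ⇒  s^5 = 6.6×10⁻⁴⁶
Taking the 5th root, s = 9.2×10⁻¹⁰ M.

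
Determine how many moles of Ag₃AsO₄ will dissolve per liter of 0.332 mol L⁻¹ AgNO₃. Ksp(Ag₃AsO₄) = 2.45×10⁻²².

6.70×10⁻²¹ M

Ag₃AsO₄(s) ⇌ 3 Ag⁺(aq) + AsO₄³⁻(aq)
Let s be the solubility of Ag₃AsO₄ here. The common ion gives [Ag⁺] ≈ 0.332 mol L⁻¹, and [AsO₄³⁻] = s.
Ksp = [Ag⁺]^3[AsO₄³⁻] = (0.332)^3s
s = 2.45×10⁻²² / (0.332)^3 = 6.70×10⁻²¹
s = 6.70×10⁻²¹ mol L⁻¹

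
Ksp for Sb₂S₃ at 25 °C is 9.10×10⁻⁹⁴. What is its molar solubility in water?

9.66×10⁻²⁰ M

Sb₂S₃(s) ⇌ 2 Sb³⁺(aq) + 3 S²⁻(aq)
Let s be the molar solubility. Then [Sb³⁺] = 2s and [S²⁻] = 3s.
Ksp = [Sb³⁺]^2[S²⁻]^3 = (2s)^2 · (3s)^3 = 108s^5
108s^5 = 9.10×10⁻⁹⁴  ⇒  s^5 = 8.43×10⁻⁹⁶
s = (8.43×10⁻⁹⁶)^(1/5) = 9.66×10⁻²⁰ M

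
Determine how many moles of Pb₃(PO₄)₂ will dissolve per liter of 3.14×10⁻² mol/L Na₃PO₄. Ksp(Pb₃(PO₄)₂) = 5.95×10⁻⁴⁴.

1.31×10⁻¹⁴ M

Pb₃(PO₄)₂(s) ⇌ 3 Pb²⁺(aq) + 2 PO₄³⁻(aq)
Let s be the solubility of Pb₃(PO₄)₂ here. The common ion gives [PO₄³⁻] ≈ 3.14×10⁻² mol/L, and [Pb²⁺] = 3s.
Ksp = [Pb²⁺]^3[PO₄³⁻]^2 = (3s)^3(3.14×10⁻²)^2
(3s)^3 = 5.95×10⁻⁴⁴ / (3.14×10⁻²)^2 = 6.03×10⁻⁴¹
s = 1.31×10⁻¹⁴ mol/L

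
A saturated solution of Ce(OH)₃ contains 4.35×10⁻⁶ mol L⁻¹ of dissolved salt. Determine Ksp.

Ksp = 9.67×10⁻²¹

Ce(OH)₃(s) ⇌ Ce³⁺(aq) + 3 OH⁻(aq)
Call the molar solubility s, so that [Ce³⁺] = s and [OH⁻] = 3s.
Ksp = [Ce³⁺][OH⁻]^3 = s · (3s)^3 = 27s^4
Ksp = 27 × (4.35×10⁻⁶)^4 = 9.67×10⁻²¹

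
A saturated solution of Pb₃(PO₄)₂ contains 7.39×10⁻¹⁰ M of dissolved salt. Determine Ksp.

Ksp = 2.38×10⁻⁴⁴

Pb₃(PO₄)₂(s) ⇌ 3 Pb²⁺(aq) + 2 PO₄³⁻(aq)
Call the molar solubility s, so that [Pb²⁺] = 3s and [PO₄³⁻] = 2s.
Ksp = [Pb²⁺]^3[PO₄³⁻]^2 = (3s)^3 · (2s)^2 = 108s^5
Ksp = 108 × (7.39×10⁻¹⁰)^5 = 2.38×10⁻⁴⁴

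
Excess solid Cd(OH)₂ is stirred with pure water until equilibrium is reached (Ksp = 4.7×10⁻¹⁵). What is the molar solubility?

1.1×10⁻⁵ M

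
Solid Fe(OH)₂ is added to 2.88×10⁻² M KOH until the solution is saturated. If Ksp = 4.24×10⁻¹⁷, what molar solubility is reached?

5.11×10⁻¹⁴ M

Fe(OH)₂(s) ⇌ Fe²⁺(aq) + 2 OH⁻(aq)
OH⁻ is already present at 2.88×10⁻² M. If s mol/L of Fe(OH)₂ dissolves, [Fe²⁺] = s while [OH⁻] ≈ 2.88×10⁻² M.
Ksp = [Fe²⁺][OH⁻]^2 = s(2.88×10⁻²)^2
s = 4.24×10⁻¹⁷ / (2.88×10⁻²)^2 = 5.11×10⁻¹⁴
s = 5.11×10⁻¹⁴ M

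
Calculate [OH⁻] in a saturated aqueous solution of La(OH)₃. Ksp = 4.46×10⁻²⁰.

La(OH)₃(s) ⇌ La³⁺(aq) + 3 OH⁻(aq)
With molar solubility s: [La³⁺] = s, [OH⁻] = 3s.
Ksp = [La³⁺][OH⁻]^3 = s · (3s)^3 = 27s^4 = 4.46×10⁻²⁰
s = 6.38×10⁻⁶ mol/L
[OH⁻] = 3s = 1.91×10⁻⁵ mol/L

1.91×10⁻⁵ M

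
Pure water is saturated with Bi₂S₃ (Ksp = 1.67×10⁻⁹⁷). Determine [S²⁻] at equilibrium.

Bi₂S₃(s) ⇌ 2 Bi³⁺(aq) + 3 S²⁻(aq)
With molar solubility s: [Bi³⁺] = 2s, [S²⁻] = 3s.
Ksp = [Bi³⁺]^2[S²⁻]^3 = (2s)^2 · (3s)^3 = 108s^5 = 1.67×10⁻⁹⁷
s = 1.73×10⁻²⁰ mol/L
[S²⁻] = 3s = 5.19×10⁻²⁰ mol/L

5.19×10⁻²⁰ M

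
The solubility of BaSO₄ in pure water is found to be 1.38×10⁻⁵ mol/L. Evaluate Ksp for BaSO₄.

Ksp = 1.90×10⁻¹⁰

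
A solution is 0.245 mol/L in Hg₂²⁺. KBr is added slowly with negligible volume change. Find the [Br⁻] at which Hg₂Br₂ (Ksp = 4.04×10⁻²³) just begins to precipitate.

The threshold for precipitation is Q = Ksp.
Hg₂Br₂(s) ⇌ Hg₂²⁺(aq) + 2 Br⁻(aq)
Ksp = [Hg₂²⁺][Br⁻]^2 = [Br⁻]^2(0.245)
[Br⁻]^2 = 4.04×10⁻²³ / (0.245) = 1.65×10⁻²²
[Br⁻] = 1.28×10⁻¹¹ mol/L

1.28×10⁻¹¹ M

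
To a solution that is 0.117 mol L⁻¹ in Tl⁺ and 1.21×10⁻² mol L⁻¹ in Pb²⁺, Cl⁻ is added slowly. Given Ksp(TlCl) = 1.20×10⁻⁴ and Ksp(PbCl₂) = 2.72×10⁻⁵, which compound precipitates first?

TlCl

A salt starts to precipitate once the ion product Q reaches its Ksp.
For TlCl: [Cl⁻] = (Ksp/[Tl⁺]) = 1.03×10⁻³ mol L⁻¹
For PbCl₂: [Cl⁻] = (Ksp/[Pb²⁺])^(1/2) = 4.74×10⁻² mol L⁻¹
TlCl requires the lower [Cl⁻], so it precipitates first.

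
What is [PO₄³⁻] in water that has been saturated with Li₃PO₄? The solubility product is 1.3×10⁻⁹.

2.6×10⁻³ M

Li₃PO₄(s) ⇌ 3 Li⁺(aq) + PO₄³⁻(aq)
If s mol/L of Li₃PO₄ dissolves, [Li⁺] = 3s and [PO₄³⁻] = s.
Ksp = [Li⁺]^3[PO₄³⁻] = (3s)^3 · s = 27s^4 = 1.3×10⁻⁹
s = 2.6×10⁻³ mol L⁻¹
[PO₄³⁻] = s = 2.6×10⁻³ mol L⁻¹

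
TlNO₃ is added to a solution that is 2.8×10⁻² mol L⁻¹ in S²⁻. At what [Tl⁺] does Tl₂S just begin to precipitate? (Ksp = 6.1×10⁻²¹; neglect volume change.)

4.7×10⁻¹⁰ M

Precipitation of each salt begins when its ion product equals Ksp.
Tl₂S(s) ⇌ 2 Tl⁺(aq) + S²⁻(aq)
Ksp = [Tl⁺]^2[S²⁻] = [Tl⁺]^2(2.8×10⁻²)
[Tl⁺]^2 = 6.1×10⁻²¹ / (2.8×10⁻²) = 2.2×10⁻¹⁹
[Tl⁺] = 4.7×10⁻¹⁰ mol L⁻¹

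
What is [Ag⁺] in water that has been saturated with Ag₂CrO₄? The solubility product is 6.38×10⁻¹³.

1.08×10⁻⁴ M

Ag₂CrO₄(s) ⇌ 2 Ag⁺(aq) + CrO₄²⁻(aq)
Let s be the molar solubility. Then [Ag⁺] = 2s and [CrO₄²⁻] = s.
Ksp = [Ag⁺]^2[CrO₄²⁻] = (2s)^2 · s = 4s^3 = 6.38×10⁻¹³
s = 5.42×10⁻⁵ M
[Ag⁺] = 2s = 1.08×10⁻⁴ M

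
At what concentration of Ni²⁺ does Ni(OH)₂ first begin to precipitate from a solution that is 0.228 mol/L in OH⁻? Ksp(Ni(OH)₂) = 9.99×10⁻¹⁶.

1.92×10⁻¹⁴ M

The threshold for precipitation is Q = Ksp.
Ni(OH)₂(s) ⇌ Ni²⁺(aq) + 2 OH⁻(aq)
Ksp = [Ni²⁺][OH⁻]^2 = [Ni²⁺](0.228)^2
[Ni²⁺] = 9.99×10⁻¹⁶ / (0.228)^2 = 1.92×10⁻¹⁴
[Ni²⁺] = 1.92×10⁻¹⁴ mol/L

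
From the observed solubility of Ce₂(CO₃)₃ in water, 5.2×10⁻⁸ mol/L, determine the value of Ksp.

Ksp = 4.1×10⁻³⁵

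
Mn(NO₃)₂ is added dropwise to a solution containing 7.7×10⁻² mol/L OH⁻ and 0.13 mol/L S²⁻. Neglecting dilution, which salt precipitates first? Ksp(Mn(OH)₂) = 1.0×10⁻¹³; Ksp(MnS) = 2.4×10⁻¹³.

MnS

Precipitation begins when Q = Ksp.
For Mn(OH)₂: [Mn²⁺] = (Ksp/[OH⁻]^2) = 1.7×10⁻¹¹ mol/L
For MnS: [Mn²⁺] = (Ksp/[S²⁻]) = 1.8×10⁻¹² mol/L
Since MnS needs less Mn²⁺ to reach saturation, it precipitates first.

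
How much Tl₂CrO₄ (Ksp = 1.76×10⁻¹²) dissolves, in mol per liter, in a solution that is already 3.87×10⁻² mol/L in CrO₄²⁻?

Tl₂CrO₄(s) ⇌ 2 Tl⁺(aq) + CrO₄²⁻(aq)
Let s be the solubility of Tl₂CrO₄ here. The common ion gives [CrO₄²⁻] ≈ 3.87×10⁻² mol/L, and [Tl⁺] = 2s.
Ksp = [Tl⁺]^2[CrO₄²⁻] = (2s)^2(3.87×10⁻²)
(2s)^2 = 1.76×10⁻¹² / (3.87×10⁻²) = 4.55×10⁻¹¹
s = 3.37×10⁻⁶ mol/L

3.37×10⁻⁶ M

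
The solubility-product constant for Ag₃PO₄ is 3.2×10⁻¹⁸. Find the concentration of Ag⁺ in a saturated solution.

5.6×10⁻⁵ M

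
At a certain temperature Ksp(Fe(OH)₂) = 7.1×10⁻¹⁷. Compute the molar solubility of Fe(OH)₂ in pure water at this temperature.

Fe(OH)₂(s) ⇌ Fe²⁺(aq) + 2 OH⁻(aq)
If s mol/L of Fe(OH)₂ dissolves, [Fe²⁺] = s and [OH⁻] = 2s.
Ksp = [Fe²⁺][OH⁻]^2 = s · (2s)^2 = 4s^3
4s^3 = 7.1×10⁻¹⁷  ⇒  s^3 = 1.8×10⁻¹⁷
Taking the 3rd root, s = 2.6×10⁻⁶ mol L⁻¹.

2.6×10⁻⁶ M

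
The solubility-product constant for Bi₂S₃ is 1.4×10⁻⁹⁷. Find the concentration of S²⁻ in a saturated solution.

Bi₂S₃(s) ⇌ 2 Bi³⁺(aq) + 3 S²⁻(aq)
Let s be the molar solubility. Then [Bi³⁺] = 2s and [S²⁻] = 3s.
Ksp = [Bi³⁺]^2[S²⁻]^3 = (2s)^2 · (3s)^3 = 108s^5 = 1.4×10⁻⁹⁷
s = 1.7×10⁻²⁰ mol L⁻¹
[S²⁻] = 3s = 5.0×10⁻²⁰ mol L⁻¹

5.0×10⁻²⁰ M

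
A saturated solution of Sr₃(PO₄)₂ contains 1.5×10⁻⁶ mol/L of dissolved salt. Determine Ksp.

Sr₃(PO₄)₂(s) ⇌ 3 Sr²⁺(aq) + 2 PO₄³⁻(aq)
Call the molar solubility s, so that [Sr²⁺] = 3s and [PO₄³⁻] = 2s.
Ksp = [Sr²⁺]^3[PO₄³⁻]^2 = (3s)^3 · (2s)^2 = 108s^5
Ksp = 108 × (1.5×10⁻⁶)^5 = 8.2×10⁻²⁸

Ksp = 8.2×10⁻²⁸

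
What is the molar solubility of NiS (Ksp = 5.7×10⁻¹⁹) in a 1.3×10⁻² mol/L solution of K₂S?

NiS(s) ⇌ Ni²⁺(aq) + S²⁻(aq)
The solution already contains S²⁻ at 1.3×10⁻² mol/L. Let s be the molar solubility of NiS.
[S²⁻] ≈ 1.3×10⁻² mol/L (common ion dominates); [Ni²⁺] = s.
Ksp = [Ni²⁺][S²⁻] = s(1.3×10⁻²)
s = 5.7×10⁻¹⁹ / (1.3×10⁻²) = 4.4×10⁻¹⁷
s = 4.4×10⁻¹⁷ mol/L

4.4×10⁻¹⁷ M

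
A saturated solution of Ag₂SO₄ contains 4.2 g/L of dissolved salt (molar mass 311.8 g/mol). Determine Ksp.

Ksp = 9.8×10⁻⁶

Convert to molarity: s = 4.2 / 311.8 = 1.347×10⁻² mol/L
Ag₂SO₄(s) ⇌ 2 Ag⁺(aq) + SO₄²⁻(aq)
Call the molar solubility s, so that [Ag⁺] = 2s and [SO₄²⁻] = s.
Ksp = [Ag⁺]^2[SO₄²⁻] = (2s)^2 · s = 4s^3
Ksp = 4 × (1.347×10⁻²)^3 = 9.8×10⁻⁶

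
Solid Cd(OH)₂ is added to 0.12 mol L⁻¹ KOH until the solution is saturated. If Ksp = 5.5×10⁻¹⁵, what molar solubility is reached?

3.8×10⁻¹³ M

Cd(OH)₂(s) ⇌ Cd²⁺(aq) + 2 OH⁻(aq)
With OH⁻ already at 0.12 mol L⁻¹ and s small, take [OH⁻] ≈ 0.12 mol L⁻¹ and [Cd²⁺] = s.
Ksp = [Cd²⁺][OH⁻]^2 = s(0.12)^2
s = 5.5×10⁻¹⁵ / (0.12)^2 = 3.8×10⁻¹³
s = 3.8×10⁻¹³ mol L⁻¹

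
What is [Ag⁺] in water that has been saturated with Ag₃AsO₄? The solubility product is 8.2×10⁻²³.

Ag₃AsO₄(s) ⇌ 3 Ag⁺(aq) + AsO₄³⁻(aq)
Let s be the molar solubility. Then [Ag⁺] = 3s and [AsO₄³⁻] = s.
Ksp = [Ag⁺]^3[AsO₄³⁻] = (3s)^3 · s = 27s^4 = 8.2×10⁻²³
s = 1.3×10⁻⁶ M
[Ag⁺] = 3s = 4.0×10⁻⁶ M

4.0×10⁻⁶ M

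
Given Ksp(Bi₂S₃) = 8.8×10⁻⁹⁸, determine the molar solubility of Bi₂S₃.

1.5×10⁻²⁰ M

Bi₂S₃(s) ⇌ 2 Bi³⁺(aq) + 3 S²⁻(aq)
Call the molar solubility s, so that [Bi³⁺] = 2s and [S²⁻] = 3s.
Ksp = [Bi³⁺]^2[S²⁻]^3 = (2s)^2 · (3s)^3 = 108s^5
108s^5 = 8.8×10⁻⁹⁸  ⇒  s^5 = 8.1×10⁻¹⁰⁰
s = (8.1×10⁻¹⁰⁰)^(1/5) = 1.5×10⁻²⁰ mol/L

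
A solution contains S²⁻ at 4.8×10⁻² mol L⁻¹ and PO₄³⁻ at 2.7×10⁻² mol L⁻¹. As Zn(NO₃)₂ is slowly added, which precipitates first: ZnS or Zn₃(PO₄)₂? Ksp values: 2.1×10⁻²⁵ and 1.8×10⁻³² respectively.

Precipitation of each salt begins when its ion product equals Ksp.
For ZnS: [Zn²⁺] = (Ksp/[S²⁻]) = 4.4×10⁻²⁴ mol L⁻¹
For Zn₃(PO₄)₂: [Zn²⁺] = (Ksp/[PO₄³⁻]^2)^(1/3) = 2.9×10⁻¹⁰ mol L⁻¹
Since ZnS needs less Zn²⁺ to reach saturation, it precipitates first.

ZnS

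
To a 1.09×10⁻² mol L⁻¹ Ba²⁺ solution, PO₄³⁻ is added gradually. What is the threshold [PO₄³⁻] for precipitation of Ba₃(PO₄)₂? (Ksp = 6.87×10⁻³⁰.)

Precipitation begins when Q = Ksp.
Ba₃(PO₄)₂(s) ⇌ 3 Ba²⁺(aq) + 2 PO₄³⁻(aq)
Ksp = [Ba²⁺]^3[PO₄³⁻]^2 = [PO₄³⁻]^2(1.09×10⁻²)^3
[PO₄³⁻]^2 = 6.87×10⁻³⁰ / (1.09×10⁻²)^3 = 5.30×10⁻²⁴
[PO₄³⁻] = 2.30×10⁻¹² mol L⁻¹

2.30×10⁻¹² M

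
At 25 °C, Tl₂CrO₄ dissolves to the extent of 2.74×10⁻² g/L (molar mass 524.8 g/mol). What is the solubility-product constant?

Ksp = 5.69×10⁻¹³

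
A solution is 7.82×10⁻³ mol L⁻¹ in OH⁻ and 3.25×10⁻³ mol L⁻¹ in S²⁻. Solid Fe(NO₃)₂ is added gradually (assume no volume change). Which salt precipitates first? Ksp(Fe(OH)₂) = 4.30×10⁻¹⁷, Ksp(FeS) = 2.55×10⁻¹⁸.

The threshold for precipitation is Q = Ksp.
For Fe(OH)₂: [Fe²⁺] = (Ksp/[OH⁻]^2) = 7.03×10⁻¹³ mol L⁻¹
For FeS: [Fe²⁺] = (Ksp/[S²⁻]) = 7.85×10⁻¹⁶ mol L⁻¹
The smaller threshold [Fe²⁺] is reached first, so FeS precipitates first.

FeS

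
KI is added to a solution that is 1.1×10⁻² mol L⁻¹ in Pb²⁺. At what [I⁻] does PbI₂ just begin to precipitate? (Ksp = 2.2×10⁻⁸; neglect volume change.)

1.4×10⁻³ M

A salt starts to precipitate once the ion product Q reaches its Ksp.
PbI₂(s) ⇌ Pb²⁺(aq) + 2 I⁻(aq)
Ksp = [Pb²⁺][I⁻]^2 = [I⁻]^2(1.1×10⁻²)
[I⁻]^2 = 2.2×10⁻⁸ / (1.1×10⁻²) = 2.0×10⁻⁶
[I⁻] = 1.4×10⁻³ mol L⁻¹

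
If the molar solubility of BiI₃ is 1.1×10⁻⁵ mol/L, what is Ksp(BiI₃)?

Ksp = 4.0×10⁻¹⁹

BiI₃(s) ⇌ Bi³⁺(aq) + 3 I⁻(aq)
For each mole of BiI₃ that dissolves per liter, [Bi³⁺] = s and [I⁻] = 3s; let s denote this solubility.
Ksp = [Bi³⁺][I⁻]^3 = s · (3s)^3 = 27s^4
Ksp = 27 × (1.1×10⁻⁵)^4 = 4.0×10⁻¹⁹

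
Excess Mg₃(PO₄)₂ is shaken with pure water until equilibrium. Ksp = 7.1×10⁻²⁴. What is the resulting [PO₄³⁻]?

Mg₃(PO₄)₂(s) ⇌ 3 Mg²⁺(aq) + 2 PO₄³⁻(aq)
For each mole of Mg₃(PO₄)₂ that dissolves per liter, [Mg²⁺] = 3s and [PO₄³⁻] = 2s; let s denote this solubility.
Ksp = [Mg²⁺]^3[PO₄³⁻]^2 = (3s)^3 · (2s)^2 = 108s^5 = 7.1×10⁻²⁴
s = 9.2×10⁻⁶ mol/L
[PO₄³⁻] = 2s = 1.8×10⁻⁵ mol/L

1.8×10⁻⁵ M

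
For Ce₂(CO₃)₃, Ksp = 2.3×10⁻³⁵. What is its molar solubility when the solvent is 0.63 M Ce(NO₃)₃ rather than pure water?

Ce₂(CO₃)₃(s) ⇌ 2 Ce³⁺(aq) + 3 CO₃²⁻(aq)
With Ce³⁺ already at 0.63 M and s small, take [Ce³⁺] ≈ 0.63 M and [CO₃²⁻] = 3s.
Ksp = [Ce³⁺]^2[CO₃²⁻]^3 = (0.63)^2(3s)^3
(3s)^3 = 2.3×10⁻³⁵ / (0.63)^2 = 5.8×10⁻³⁵
s = 1.3×10⁻¹² M

1.3×10⁻¹² M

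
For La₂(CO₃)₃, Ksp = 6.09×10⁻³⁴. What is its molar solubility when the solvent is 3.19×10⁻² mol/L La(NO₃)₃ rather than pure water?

La₂(CO₃)₃(s) ⇌ 2 La³⁺(aq) + 3 CO₃²⁻(aq)
With La³⁺ already at 3.19×10⁻² mol/L and s small, take [La³⁺] ≈ 3.19×10⁻² mol/L and [CO₃²⁻] = 3s.
Ksp = [La³⁺]^2[CO₃²⁻]^3 = (3.19×10⁻²)^2(3s)^3
(3s)^3 = 6.09×10⁻³⁴ / (3.19×10⁻²)^2 = 5.98×10⁻³¹
s = 2.81×10⁻¹¹ mol/L

2.81×10⁻¹¹ M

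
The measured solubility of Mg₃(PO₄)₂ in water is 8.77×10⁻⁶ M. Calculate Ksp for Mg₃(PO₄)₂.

Ksp = 5.60×10⁻²⁴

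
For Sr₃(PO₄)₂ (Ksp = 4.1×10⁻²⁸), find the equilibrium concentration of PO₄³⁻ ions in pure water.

2.6×10⁻⁶ M

Sr₃(PO₄)₂(s) ⇌ 3 Sr²⁺(aq) + 2 PO₄³⁻(aq)
If s mol/L of Sr₃(PO₄)₂ dissolves, [Sr²⁺] = 3s and [PO₄³⁻] = 2s.
Ksp = [Sr²⁺]^3[PO₄³⁻]^2 = (3s)^3 · (2s)^2 = 108s^5 = 4.1×10⁻²⁸
s = 1.3×10⁻⁶ M
[PO₄³⁻] = 2s = 2.6×10⁻⁶ M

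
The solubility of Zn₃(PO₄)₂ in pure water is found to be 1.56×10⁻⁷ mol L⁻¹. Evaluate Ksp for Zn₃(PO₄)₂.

Ksp = 9.98×10⁻³³

Zn₃(PO₄)₂(s) ⇌ 3 Zn²⁺(aq) + 2 PO₄³⁻(aq)
If s mol/L of Zn₃(PO₄)₂ dissolves, [Zn²⁺] = 3s and [PO₄³⁻] = 2s.
Ksp = [Zn²⁺]^3[PO₄³⁻]^2 = (3s)^3 · (2s)^2 = 108s^5
Ksp = 108 × (1.56×10⁻⁷)^5 = 9.98×10⁻³³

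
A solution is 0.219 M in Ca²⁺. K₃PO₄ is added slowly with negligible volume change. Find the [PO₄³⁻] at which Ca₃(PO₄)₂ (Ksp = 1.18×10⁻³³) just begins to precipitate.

3.35×10⁻¹⁶ M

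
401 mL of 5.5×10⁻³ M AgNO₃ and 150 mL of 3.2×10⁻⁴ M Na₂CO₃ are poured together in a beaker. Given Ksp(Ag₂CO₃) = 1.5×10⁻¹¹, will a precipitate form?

Yes

After mixing, V = 401 mL + 150 mL = 551 mL.
[Ag⁺] = (5.5×10⁻³)(401)/551 = 4.0×10⁻³ M
[CO₃²⁻] = (3.2×10⁻⁴)(150)/551 = 8.7×10⁻⁵ M
Q = [Ag⁺]^2[CO₃²⁻] = 1.4×10⁻⁹
Q = 1.4×10⁻⁹ > Ksp = 1.5×10⁻¹¹, so the solution is supersaturated and Ag₂CO₃ precipitates.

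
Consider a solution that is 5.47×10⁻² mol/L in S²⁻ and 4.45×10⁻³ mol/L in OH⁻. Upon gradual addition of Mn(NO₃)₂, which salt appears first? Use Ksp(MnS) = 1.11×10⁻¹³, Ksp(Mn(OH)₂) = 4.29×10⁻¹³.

The threshold for precipitation is Q = Ksp.
For MnS: [Mn²⁺] = (Ksp/[S²⁻]) = 2.03×10⁻¹² mol/L
For Mn(OH)₂: [Mn²⁺] = (Ksp/[OH⁻]^2) = 2.17×10⁻⁸ mol/L
The smaller threshold [Mn²⁺] is reached first, so MnS precipitates first.

MnS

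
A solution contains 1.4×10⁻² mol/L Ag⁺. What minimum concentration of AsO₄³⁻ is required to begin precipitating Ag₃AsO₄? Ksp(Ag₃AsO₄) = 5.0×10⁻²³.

The threshold for precipitation is Q = Ksp.
Ag₃AsO₄(s) ⇌ 3 Ag⁺(aq) + AsO₄³⁻(aq)
Ksp = [Ag⁺]^3[AsO₄³⁻] = [AsO₄³⁻](1.4×10⁻²)^3
[AsO₄³⁻] = 5.0×10⁻²³ / (1.4×10⁻²)^3 = 1.8×10⁻¹⁷
[AsO₄³⁻] = 1.8×10⁻¹⁷ mol/L

1.8×10⁻¹⁷ M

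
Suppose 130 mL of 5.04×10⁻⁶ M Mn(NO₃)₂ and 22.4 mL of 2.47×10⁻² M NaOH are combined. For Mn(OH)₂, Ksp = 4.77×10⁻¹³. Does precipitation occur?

Total volume after mixing = 130 + 22.4 = 152.4 mL.
[Mn²⁺] = (5.04×10⁻⁶)(130)/152.4 = 4.30×10⁻⁶ M
[OH⁻] = (2.47×10⁻²)(22.4)/152.4 = 3.63×10⁻³ M
Q = [Mn²⁺][OH⁻]^2 = 5.67×10⁻¹¹
Because Q > Ksp (5.67×10⁻¹¹ vs 4.77×10⁻¹³), a precipitate of Mn(OH)₂ forms.

Yes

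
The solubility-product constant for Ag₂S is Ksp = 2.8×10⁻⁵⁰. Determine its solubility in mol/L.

1.9×10⁻¹⁷ M

Ag₂S(s) ⇌ 2 Ag⁺(aq) + S²⁻(aq)
If s mol/L of Ag₂S dissolves, [Ag⁺] = 2s and [S²⁻] = s.
Ksp = [Ag⁺]^2[S²⁻] = (2s)^2 · s = 4s^3
4s^3 = 2.8×10⁻⁵⁰  ⇒  s^3 = 7.0×10⁻⁵¹
s = (7.0×10⁻⁵¹)^(1/3) = 1.9×10⁻¹⁷ M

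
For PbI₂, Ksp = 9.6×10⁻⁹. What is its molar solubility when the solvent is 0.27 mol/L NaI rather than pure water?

PbI₂(s) ⇌ Pb²⁺(aq) + 2 I⁻(aq)
Let s be the solubility of PbI₂ here. The common ion gives [I⁻] ≈ 0.27 mol/L, and [Pb²⁺] = s.
Ksp = [Pb²⁺][I⁻]^2 = s(0.27)^2
s = 9.6×10⁻⁹ / (0.27)^2 = 1.3×10⁻⁷
s = 1.3×10⁻⁷ mol/L

1.3×10⁻⁷ M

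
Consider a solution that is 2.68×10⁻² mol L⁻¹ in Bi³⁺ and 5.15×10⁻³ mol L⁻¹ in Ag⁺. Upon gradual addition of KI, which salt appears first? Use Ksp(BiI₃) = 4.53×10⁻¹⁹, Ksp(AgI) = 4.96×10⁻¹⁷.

The threshold for precipitation is Q = Ksp.
For BiI₃: [I⁻] = (Ksp/[Bi³⁺])^(1/3) = 2.57×10⁻⁶ mol L⁻¹
For AgI: [I⁻] = (Ksp/[Ag⁺]) = 9.63×10⁻¹⁵ mol L⁻¹
The smaller threshold [I⁻] is reached first, so AgI precipitates first.

AgI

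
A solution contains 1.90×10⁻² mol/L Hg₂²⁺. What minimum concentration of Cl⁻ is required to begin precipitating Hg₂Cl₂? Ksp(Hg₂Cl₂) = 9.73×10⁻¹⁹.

A salt starts to precipitate once the ion product Q reaches its Ksp.
Hg₂Cl₂(s) ⇌ Hg₂²⁺(aq) + 2 Cl⁻(aq)
Ksp = [Hg₂²⁺][Cl⁻]^2 = [Cl⁻]^2(1.90×10⁻²)
[Cl⁻]^2 = 9.73×10⁻¹⁹ / (1.90×10⁻²) = 5.12×10⁻¹⁷
[Cl⁻] = 7.16×10⁻⁹ mol/L

7.16×10⁻⁹ M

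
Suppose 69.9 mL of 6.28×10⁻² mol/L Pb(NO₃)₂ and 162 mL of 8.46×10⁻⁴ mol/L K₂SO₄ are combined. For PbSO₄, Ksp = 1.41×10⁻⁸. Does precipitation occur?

The combined volume is 231.9 mL.
[Pb²⁺] = (6.28×10⁻²)(69.9)/231.9 = 1.89×10⁻² mol/L
[SO₄²⁻] = (8.46×10⁻⁴)(162)/231.9 = 5.91×10⁻⁴ mol/L
Q = [Pb²⁺][SO₄²⁻] = 1.12×10⁻⁵
Q = 1.12×10⁻⁵ > Ksp = 1.41×10⁻⁸, so the solution is supersaturated and PbSO₄ precipitates.

Yes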